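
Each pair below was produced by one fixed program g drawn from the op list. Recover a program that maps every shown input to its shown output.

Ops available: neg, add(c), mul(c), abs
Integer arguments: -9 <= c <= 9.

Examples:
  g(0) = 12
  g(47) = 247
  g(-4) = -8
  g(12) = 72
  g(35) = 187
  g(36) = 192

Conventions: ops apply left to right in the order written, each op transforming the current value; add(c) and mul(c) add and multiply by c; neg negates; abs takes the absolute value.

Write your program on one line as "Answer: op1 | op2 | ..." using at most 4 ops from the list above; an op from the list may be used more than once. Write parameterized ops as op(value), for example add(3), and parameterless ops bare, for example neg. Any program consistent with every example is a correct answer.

add(4) | mul(-5) | add(8) | neg

Check, running the answer program on each example:
  0 -> 4 -> -20 -> -12 -> 12
  47 -> 51 -> -255 -> -247 -> 247
  -4 -> 0 -> 0 -> 8 -> -8
  12 -> 16 -> -80 -> -72 -> 72
  35 -> 39 -> -195 -> -187 -> 187
  36 -> 40 -> -200 -> -192 -> 192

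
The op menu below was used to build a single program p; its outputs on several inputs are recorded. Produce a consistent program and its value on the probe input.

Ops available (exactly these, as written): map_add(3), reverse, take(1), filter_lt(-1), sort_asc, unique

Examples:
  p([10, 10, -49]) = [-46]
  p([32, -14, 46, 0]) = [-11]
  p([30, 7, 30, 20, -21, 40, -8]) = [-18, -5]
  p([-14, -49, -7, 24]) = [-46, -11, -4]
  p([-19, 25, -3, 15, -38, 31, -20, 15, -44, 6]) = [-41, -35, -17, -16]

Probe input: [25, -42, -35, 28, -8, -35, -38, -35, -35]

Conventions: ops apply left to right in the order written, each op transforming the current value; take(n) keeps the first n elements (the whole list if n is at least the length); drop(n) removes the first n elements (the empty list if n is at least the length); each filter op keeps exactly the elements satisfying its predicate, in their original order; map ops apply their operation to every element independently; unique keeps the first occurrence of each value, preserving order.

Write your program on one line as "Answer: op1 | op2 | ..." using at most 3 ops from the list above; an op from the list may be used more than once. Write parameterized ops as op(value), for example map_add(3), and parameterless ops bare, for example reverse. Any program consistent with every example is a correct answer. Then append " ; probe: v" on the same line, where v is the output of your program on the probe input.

map_add(3) | sort_asc | filter_lt(-1) ; probe: [-39, -35, -32, -32, -32, -32, -5]

Check, running the answer program on each example:
  [10, 10, -49] -> [13, 13, -46] -> [-46, 13, 13] -> [-46]
  [32, -14, 46, 0] -> [35, -11, 49, 3] -> [-11, 3, 35, 49] -> [-11]
  [30, 7, 30, 20, -21, 40, -8] -> [33, 10, 33, 23, -18, 43, -5] -> [-18, -5, 10, 23, 33, 33, 43] -> [-18, -5]
  [-14, -49, -7, 24] -> [-11, -46, -4, 27] -> [-46, -11, -4, 27] -> [-46, -11, -4]
  [-19, 25, -3, 15, -38, 31, -20, 15, -44, 6] -> [-16, 28, 0, 18, -35, 34, -17, 18, -41, 9] -> [-41, -35, -17, -16, 0, 9, 18, 18, 28, 34] -> [-41, -35, -17, -16]
  probe: [25, -42, -35, 28, -8, -35, -38, -35, -35] -> [28, -39, -32, 31, -5, -32, -35, -32, -32] -> [-39, -35, -32, -32, -32, -32, -5, 28, 31] -> [-39, -35, -32, -32, -32, -32, -5]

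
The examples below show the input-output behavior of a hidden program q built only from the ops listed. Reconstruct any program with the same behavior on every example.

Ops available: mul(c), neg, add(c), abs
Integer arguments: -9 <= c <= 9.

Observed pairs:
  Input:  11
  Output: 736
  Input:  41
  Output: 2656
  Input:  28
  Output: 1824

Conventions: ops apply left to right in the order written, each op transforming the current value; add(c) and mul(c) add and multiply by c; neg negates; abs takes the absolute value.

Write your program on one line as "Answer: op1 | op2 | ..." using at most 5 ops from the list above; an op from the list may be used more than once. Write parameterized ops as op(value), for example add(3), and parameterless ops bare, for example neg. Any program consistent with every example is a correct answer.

mul(8) | neg | add(-4) | mul(-8)

Check, running the answer program on each example:
  11 -> 88 -> -88 -> -92 -> 736
  41 -> 328 -> -328 -> -332 -> 2656
  28 -> 224 -> -224 -> -228 -> 1824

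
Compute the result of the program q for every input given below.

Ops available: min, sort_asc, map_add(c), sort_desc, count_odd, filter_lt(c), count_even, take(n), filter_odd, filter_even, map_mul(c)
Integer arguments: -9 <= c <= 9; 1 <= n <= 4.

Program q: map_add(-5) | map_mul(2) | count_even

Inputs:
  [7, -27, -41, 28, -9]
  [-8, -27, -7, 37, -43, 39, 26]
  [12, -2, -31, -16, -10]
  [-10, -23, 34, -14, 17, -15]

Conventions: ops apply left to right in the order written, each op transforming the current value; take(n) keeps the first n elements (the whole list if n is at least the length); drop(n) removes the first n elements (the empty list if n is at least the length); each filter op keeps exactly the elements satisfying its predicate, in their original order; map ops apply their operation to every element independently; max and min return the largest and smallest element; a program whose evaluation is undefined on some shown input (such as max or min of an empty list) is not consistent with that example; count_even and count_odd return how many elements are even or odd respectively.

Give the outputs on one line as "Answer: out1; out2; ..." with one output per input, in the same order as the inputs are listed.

Execution, op by op:
  [7, -27, -41, 28, -9] -> [2, -32, -46, 23, -14] -> [4, -64, -92, 46, -28] -> 5
  [-8, -27, -7, 37, -43, 39, 26] -> [-13, -32, -12, 32, -48, 34, 21] -> [-26, -64, -24, 64, -96, 68, 42] -> 7
  [12, -2, -31, -16, -10] -> [7, -7, -36, -21, -15] -> [14, -14, -72, -42, -30] -> 5
  [-10, -23, 34, -14, 17, -15] -> [-15, -28, 29, -19, 12, -20] -> [-30, -56, 58, -38, 24, -40] -> 6

5; 7; 5; 6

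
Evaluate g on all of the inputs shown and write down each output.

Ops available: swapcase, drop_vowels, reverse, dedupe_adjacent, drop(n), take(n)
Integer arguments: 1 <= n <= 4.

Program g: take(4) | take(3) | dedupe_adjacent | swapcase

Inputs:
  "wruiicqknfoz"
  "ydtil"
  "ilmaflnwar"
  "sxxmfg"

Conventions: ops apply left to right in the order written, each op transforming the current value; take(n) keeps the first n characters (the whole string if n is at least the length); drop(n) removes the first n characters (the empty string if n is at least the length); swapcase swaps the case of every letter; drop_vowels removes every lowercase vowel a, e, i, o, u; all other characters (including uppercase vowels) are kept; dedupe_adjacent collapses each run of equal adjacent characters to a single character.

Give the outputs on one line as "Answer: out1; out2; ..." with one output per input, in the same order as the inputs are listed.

"WRU"; "YDT"; "ILM"; "SX"

Execution, op by op:
  "wruiicqknfoz" -> "wrui" -> "wru" -> "wru" -> "WRU"
  "ydtil" -> "ydti" -> "ydt" -> "ydt" -> "YDT"
  "ilmaflnwar" -> "ilma" -> "ilm" -> "ilm" -> "ILM"
  "sxxmfg" -> "sxxm" -> "sxx" -> "sx" -> "SX"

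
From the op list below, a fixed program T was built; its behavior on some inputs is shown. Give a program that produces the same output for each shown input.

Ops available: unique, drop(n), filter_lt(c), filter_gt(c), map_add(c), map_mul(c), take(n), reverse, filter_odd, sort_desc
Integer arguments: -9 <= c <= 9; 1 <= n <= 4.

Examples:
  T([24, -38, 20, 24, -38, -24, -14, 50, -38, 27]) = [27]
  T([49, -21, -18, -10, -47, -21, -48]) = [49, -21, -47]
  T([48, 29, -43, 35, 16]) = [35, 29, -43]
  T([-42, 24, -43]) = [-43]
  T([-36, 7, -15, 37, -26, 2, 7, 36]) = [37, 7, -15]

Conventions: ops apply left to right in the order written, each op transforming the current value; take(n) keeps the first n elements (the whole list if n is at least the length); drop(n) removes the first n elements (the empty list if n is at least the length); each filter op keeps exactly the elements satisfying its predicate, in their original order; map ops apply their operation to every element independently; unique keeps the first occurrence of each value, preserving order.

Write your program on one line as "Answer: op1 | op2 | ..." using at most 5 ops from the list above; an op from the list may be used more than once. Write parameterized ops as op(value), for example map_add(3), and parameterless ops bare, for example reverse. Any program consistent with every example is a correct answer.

filter_odd | reverse | sort_desc | unique

Check, running the answer program on each example:
  [24, -38, 20, 24, -38, -24, -14, 50, -38, 27] -> [27] -> [27] -> [27] -> [27]
  [49, -21, -18, -10, -47, -21, -48] -> [49, -21, -47, -21] -> [-21, -47, -21, 49] -> [49, -21, -21, -47] -> [49, -21, -47]
  [48, 29, -43, 35, 16] -> [29, -43, 35] -> [35, -43, 29] -> [35, 29, -43] -> [35, 29, -43]
  [-42, 24, -43] -> [-43] -> [-43] -> [-43] -> [-43]
  [-36, 7, -15, 37, -26, 2, 7, 36] -> [7, -15, 37, 7] -> [7, 37, -15, 7] -> [37, 7, 7, -15] -> [37, 7, -15]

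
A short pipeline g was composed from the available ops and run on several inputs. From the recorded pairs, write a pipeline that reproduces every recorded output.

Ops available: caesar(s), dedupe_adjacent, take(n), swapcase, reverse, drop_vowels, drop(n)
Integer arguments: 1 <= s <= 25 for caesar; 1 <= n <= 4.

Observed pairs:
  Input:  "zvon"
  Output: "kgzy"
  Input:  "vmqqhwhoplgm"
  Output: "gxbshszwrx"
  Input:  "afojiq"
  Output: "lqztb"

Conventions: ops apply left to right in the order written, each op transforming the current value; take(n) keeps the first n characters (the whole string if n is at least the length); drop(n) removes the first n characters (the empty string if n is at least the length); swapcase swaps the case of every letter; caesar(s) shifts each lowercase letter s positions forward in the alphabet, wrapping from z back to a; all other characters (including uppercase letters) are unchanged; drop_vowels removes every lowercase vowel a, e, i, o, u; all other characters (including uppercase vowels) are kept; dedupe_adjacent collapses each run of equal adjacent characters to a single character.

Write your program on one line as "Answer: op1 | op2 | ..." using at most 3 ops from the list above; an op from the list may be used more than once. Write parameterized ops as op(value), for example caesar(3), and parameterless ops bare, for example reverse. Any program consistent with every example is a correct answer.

caesar(11) | drop_vowels | dedupe_adjacent

Check, running the answer program on each example:
  "zvon" -> "kgzy" -> "kgzy" -> "kgzy"
  "vmqqhwhoplgm" -> "gxbbshszawrx" -> "gxbbshszwrx" -> "gxbshszwrx"
  "afojiq" -> "lqzutb" -> "lqztb" -> "lqztb"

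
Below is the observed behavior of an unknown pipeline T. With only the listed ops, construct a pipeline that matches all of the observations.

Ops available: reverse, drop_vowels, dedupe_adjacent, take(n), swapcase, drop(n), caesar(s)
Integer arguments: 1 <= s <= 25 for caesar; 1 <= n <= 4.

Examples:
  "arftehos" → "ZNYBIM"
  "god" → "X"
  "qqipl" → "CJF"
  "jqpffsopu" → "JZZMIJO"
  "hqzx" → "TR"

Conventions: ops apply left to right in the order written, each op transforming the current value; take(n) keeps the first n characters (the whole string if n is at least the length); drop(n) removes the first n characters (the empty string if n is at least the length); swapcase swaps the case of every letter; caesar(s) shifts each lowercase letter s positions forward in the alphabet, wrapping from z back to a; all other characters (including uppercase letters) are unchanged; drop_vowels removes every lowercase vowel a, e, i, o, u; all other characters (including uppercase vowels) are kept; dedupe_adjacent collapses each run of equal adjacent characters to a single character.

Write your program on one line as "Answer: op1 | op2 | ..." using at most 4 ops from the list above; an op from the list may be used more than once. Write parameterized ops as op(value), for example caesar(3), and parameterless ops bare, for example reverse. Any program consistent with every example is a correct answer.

drop(2) | caesar(20) | swapcase

Check, running the answer program on each example:
  "arftehos" -> "ftehos" -> "znybim" -> "ZNYBIM"
  "god" -> "d" -> "x" -> "X"
  "qqipl" -> "ipl" -> "cjf" -> "CJF"
  "jqpffsopu" -> "pffsopu" -> "jzzmijo" -> "JZZMIJO"
  "hqzx" -> "zx" -> "tr" -> "TR"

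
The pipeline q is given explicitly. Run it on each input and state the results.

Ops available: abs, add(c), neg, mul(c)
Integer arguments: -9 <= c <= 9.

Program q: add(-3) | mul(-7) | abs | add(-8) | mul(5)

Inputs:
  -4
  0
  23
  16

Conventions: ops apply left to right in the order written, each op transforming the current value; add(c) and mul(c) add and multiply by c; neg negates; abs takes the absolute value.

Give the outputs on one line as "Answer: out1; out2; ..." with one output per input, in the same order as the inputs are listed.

205; 65; 660; 415

Execution, op by op:
  -4 -> -7 -> 49 -> 49 -> 41 -> 205
  0 -> -3 -> 21 -> 21 -> 13 -> 65
  23 -> 20 -> -140 -> 140 -> 132 -> 660
  16 -> 13 -> -91 -> 91 -> 83 -> 415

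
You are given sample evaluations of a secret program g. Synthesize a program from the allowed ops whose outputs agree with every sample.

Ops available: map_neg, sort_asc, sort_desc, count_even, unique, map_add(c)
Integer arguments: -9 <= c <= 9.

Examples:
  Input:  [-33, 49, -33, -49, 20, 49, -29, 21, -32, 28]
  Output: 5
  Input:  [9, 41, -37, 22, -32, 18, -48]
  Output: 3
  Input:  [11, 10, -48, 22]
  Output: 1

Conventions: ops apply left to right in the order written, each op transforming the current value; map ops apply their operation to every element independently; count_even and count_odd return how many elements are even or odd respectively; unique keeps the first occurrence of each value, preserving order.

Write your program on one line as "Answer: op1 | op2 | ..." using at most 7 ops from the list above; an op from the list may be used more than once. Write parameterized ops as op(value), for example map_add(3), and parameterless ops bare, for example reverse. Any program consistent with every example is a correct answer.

map_add(3) | map_add(-2) | sort_desc | unique | map_neg | count_even

Check, running the answer program on each example:
  [-33, 49, -33, -49, 20, 49, -29, 21, -32, 28] -> [-30, 52, -30, -46, 23, 52, -26, 24, -29, 31] -> [-32, 50, -32, -48, 21, 50, -28, 22, -31, 29] -> [50, 50, 29, 22, 21, -28, -31, -32, -32, -48] -> [50, 29, 22, 21, -28, -31, -32, -48] -> [-50, -29, -22, -21, 28, 31, 32, 48] -> 5
  [9, 41, -37, 22, -32, 18, -48] -> [12, 44, -34, 25, -29, 21, -45] -> [10, 42, -36, 23, -31, 19, -47] -> [42, 23, 19, 10, -31, -36, -47] -> [42, 23, 19, 10, -31, -36, -47] -> [-42, -23, -19, -10, 31, 36, 47] -> 3
  [11, 10, -48, 22] -> [14, 13, -45, 25] -> [12, 11, -47, 23] -> [23, 12, 11, -47] -> [23, 12, 11, -47] -> [-23, -12, -11, 47] -> 1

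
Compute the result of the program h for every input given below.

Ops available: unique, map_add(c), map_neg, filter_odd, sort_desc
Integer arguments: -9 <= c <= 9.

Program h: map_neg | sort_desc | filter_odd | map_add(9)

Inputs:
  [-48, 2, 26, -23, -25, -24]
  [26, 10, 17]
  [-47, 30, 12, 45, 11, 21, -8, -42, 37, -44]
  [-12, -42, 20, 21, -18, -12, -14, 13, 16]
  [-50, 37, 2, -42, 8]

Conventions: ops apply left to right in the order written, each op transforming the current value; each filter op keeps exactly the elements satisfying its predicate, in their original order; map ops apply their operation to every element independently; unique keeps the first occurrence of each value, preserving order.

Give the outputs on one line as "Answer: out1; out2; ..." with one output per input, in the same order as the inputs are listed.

Execution, op by op:
  [-48, 2, 26, -23, -25, -24] -> [48, -2, -26, 23, 25, 24] -> [48, 25, 24, 23, -2, -26] -> [25, 23] -> [34, 32]
  [26, 10, 17] -> [-26, -10, -17] -> [-10, -17, -26] -> [-17] -> [-8]
  [-47, 30, 12, 45, 11, 21, -8, -42, 37, -44] -> [47, -30, -12, -45, -11, -21, 8, 42, -37, 44] -> [47, 44, 42, 8, -11, -12, -21, -30, -37, -45] -> [47, -11, -21, -37, -45] -> [56, -2, -12, -28, -36]
  [-12, -42, 20, 21, -18, -12, -14, 13, 16] -> [12, 42, -20, -21, 18, 12, 14, -13, -16] -> [42, 18, 14, 12, 12, -13, -16, -20, -21] -> [-13, -21] -> [-4, -12]
  [-50, 37, 2, -42, 8] -> [50, -37, -2, 42, -8] -> [50, 42, -2, -8, -37] -> [-37] -> [-28]

[34, 32]; [-8]; [56, -2, -12, -28, -36]; [-4, -12]; [-28]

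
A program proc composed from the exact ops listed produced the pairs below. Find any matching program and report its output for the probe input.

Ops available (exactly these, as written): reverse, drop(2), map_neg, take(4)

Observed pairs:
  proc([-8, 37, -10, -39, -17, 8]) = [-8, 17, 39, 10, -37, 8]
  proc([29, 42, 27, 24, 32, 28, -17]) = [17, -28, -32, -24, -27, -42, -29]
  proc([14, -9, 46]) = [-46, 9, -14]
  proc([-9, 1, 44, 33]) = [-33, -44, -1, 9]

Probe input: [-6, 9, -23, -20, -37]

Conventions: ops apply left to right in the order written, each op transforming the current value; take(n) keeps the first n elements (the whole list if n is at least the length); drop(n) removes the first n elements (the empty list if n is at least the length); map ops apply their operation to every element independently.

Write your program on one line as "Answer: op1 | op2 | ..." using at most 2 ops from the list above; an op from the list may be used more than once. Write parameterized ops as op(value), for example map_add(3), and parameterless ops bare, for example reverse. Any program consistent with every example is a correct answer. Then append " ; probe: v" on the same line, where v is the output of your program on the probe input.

reverse | map_neg ; probe: [37, 20, 23, -9, 6]

Check, running the answer program on each example:
  [-8, 37, -10, -39, -17, 8] -> [8, -17, -39, -10, 37, -8] -> [-8, 17, 39, 10, -37, 8]
  [29, 42, 27, 24, 32, 28, -17] -> [-17, 28, 32, 24, 27, 42, 29] -> [17, -28, -32, -24, -27, -42, -29]
  [14, -9, 46] -> [46, -9, 14] -> [-46, 9, -14]
  [-9, 1, 44, 33] -> [33, 44, 1, -9] -> [-33, -44, -1, 9]
  probe: [-6, 9, -23, -20, -37] -> [-37, -20, -23, 9, -6] -> [37, 20, 23, -9, 6]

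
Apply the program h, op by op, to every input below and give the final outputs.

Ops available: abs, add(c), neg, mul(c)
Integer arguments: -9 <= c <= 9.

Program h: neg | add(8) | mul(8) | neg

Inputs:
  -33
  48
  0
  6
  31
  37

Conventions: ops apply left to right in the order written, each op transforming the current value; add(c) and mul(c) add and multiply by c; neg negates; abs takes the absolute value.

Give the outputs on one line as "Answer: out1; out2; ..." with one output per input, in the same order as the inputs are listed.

-328; 320; -64; -16; 184; 232

Execution, op by op:
  -33 -> 33 -> 41 -> 328 -> -328
  48 -> -48 -> -40 -> -320 -> 320
  0 -> 0 -> 8 -> 64 -> -64
  6 -> -6 -> 2 -> 16 -> -16
  31 -> -31 -> -23 -> -184 -> 184
  37 -> -37 -> -29 -> -232 -> 232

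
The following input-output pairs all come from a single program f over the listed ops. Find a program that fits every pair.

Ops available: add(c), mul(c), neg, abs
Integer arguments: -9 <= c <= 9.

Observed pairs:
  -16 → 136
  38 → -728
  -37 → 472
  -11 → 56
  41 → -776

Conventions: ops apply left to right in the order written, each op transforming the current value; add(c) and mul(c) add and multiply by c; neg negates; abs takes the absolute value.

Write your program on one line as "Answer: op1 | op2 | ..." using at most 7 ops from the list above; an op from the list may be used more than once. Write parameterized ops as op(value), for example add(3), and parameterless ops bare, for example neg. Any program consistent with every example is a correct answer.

add(8) | mul(-4) | mul(-4) | neg | add(7) | add(1)

Check, running the answer program on each example:
  -16 -> -8 -> 32 -> -128 -> 128 -> 135 -> 136
  38 -> 46 -> -184 -> 736 -> -736 -> -729 -> -728
  -37 -> -29 -> 116 -> -464 -> 464 -> 471 -> 472
  -11 -> -3 -> 12 -> -48 -> 48 -> 55 -> 56
  41 -> 49 -> -196 -> 784 -> -784 -> -777 -> -776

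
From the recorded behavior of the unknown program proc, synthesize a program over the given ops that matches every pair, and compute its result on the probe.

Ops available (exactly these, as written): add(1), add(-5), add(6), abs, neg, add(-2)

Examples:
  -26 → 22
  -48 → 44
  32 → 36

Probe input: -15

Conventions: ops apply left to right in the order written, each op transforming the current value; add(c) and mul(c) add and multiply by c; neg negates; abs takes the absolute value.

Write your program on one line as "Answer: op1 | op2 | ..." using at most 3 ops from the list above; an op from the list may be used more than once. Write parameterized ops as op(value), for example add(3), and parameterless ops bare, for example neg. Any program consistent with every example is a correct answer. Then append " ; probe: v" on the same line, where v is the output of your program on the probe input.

add(6) | add(-2) | abs ; probe: 11

Check, running the answer program on each example:
  -26 -> -20 -> -22 -> 22
  -48 -> -42 -> -44 -> 44
  32 -> 38 -> 36 -> 36
  probe: -15 -> -9 -> -11 -> 11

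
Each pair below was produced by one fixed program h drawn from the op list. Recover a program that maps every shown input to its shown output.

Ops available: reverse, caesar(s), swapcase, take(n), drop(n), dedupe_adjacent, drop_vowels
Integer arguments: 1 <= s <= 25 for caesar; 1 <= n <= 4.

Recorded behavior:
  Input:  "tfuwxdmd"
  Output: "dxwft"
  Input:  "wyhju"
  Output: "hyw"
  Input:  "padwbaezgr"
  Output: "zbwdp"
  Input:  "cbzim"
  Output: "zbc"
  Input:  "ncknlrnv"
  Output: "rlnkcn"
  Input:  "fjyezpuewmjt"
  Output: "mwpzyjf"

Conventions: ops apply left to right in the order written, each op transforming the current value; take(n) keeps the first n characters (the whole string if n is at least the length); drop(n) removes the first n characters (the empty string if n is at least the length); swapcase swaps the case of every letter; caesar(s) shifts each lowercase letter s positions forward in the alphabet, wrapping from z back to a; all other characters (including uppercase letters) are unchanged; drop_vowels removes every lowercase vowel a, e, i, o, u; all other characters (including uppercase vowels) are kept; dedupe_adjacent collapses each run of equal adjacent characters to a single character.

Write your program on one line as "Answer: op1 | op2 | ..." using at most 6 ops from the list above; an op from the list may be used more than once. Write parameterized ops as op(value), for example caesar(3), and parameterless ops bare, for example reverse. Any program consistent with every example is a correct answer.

reverse | swapcase | drop(2) | swapcase | drop_vowels

Check, running the answer program on each example:
  "tfuwxdmd" -> "dmdxwuft" -> "DMDXWUFT" -> "DXWUFT" -> "dxwuft" -> "dxwft"
  "wyhju" -> "ujhyw" -> "UJHYW" -> "HYW" -> "hyw" -> "hyw"
  "padwbaezgr" -> "rgzeabwdap" -> "RGZEABWDAP" -> "ZEABWDAP" -> "zeabwdap" -> "zbwdp"
  "cbzim" -> "mizbc" -> "MIZBC" -> "ZBC" -> "zbc" -> "zbc"
  "ncknlrnv" -> "vnrlnkcn" -> "VNRLNKCN" -> "RLNKCN" -> "rlnkcn" -> "rlnkcn"
  "fjyezpuewmjt" -> "tjmweupzeyjf" -> "TJMWEUPZEYJF" -> "MWEUPZEYJF" -> "mweupzeyjf" -> "mwpzyjf"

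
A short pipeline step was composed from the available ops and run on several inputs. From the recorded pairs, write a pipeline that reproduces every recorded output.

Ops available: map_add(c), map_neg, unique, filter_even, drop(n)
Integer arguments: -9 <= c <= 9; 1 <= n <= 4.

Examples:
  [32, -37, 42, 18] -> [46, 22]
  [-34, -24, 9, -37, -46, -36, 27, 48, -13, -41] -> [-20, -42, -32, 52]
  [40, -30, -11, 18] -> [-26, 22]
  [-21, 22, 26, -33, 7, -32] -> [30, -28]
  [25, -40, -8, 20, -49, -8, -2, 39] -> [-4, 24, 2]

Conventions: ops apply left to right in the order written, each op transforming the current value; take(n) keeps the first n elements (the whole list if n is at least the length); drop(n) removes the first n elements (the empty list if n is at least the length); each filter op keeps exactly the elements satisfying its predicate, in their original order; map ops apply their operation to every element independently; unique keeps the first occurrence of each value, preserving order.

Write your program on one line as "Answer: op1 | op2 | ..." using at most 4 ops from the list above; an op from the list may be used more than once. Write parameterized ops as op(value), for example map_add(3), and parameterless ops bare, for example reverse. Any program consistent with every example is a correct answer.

filter_even | drop(1) | unique | map_add(4)

Check, running the answer program on each example:
  [32, -37, 42, 18] -> [32, 42, 18] -> [42, 18] -> [42, 18] -> [46, 22]
  [-34, -24, 9, -37, -46, -36, 27, 48, -13, -41] -> [-34, -24, -46, -36, 48] -> [-24, -46, -36, 48] -> [-24, -46, -36, 48] -> [-20, -42, -32, 52]
  [40, -30, -11, 18] -> [40, -30, 18] -> [-30, 18] -> [-30, 18] -> [-26, 22]
  [-21, 22, 26, -33, 7, -32] -> [22, 26, -32] -> [26, -32] -> [26, -32] -> [30, -28]
  [25, -40, -8, 20, -49, -8, -2, 39] -> [-40, -8, 20, -8, -2] -> [-8, 20, -8, -2] -> [-8, 20, -2] -> [-4, 24, 2]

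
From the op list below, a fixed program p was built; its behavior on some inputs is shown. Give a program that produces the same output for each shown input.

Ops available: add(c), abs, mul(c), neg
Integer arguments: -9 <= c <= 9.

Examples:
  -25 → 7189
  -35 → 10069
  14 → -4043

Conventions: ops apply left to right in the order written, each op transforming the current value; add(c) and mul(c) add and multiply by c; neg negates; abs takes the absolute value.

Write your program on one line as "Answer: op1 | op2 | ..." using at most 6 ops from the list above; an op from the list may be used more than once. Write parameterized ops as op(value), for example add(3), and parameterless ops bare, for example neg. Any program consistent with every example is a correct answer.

mul(-4) | mul(-9) | mul(-8) | add(-6) | add(-5)

Check, running the answer program on each example:
  -25 -> 100 -> -900 -> 7200 -> 7194 -> 7189
  -35 -> 140 -> -1260 -> 10080 -> 10074 -> 10069
  14 -> -56 -> 504 -> -4032 -> -4038 -> -4043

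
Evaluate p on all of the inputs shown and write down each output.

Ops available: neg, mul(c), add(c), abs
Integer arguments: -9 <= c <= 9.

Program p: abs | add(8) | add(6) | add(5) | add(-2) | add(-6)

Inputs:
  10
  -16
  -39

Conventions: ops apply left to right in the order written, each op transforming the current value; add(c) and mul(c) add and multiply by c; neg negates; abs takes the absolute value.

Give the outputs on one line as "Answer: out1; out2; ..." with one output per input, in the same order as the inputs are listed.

21; 27; 50

Execution, op by op:
  10 -> 10 -> 18 -> 24 -> 29 -> 27 -> 21
  -16 -> 16 -> 24 -> 30 -> 35 -> 33 -> 27
  -39 -> 39 -> 47 -> 53 -> 58 -> 56 -> 50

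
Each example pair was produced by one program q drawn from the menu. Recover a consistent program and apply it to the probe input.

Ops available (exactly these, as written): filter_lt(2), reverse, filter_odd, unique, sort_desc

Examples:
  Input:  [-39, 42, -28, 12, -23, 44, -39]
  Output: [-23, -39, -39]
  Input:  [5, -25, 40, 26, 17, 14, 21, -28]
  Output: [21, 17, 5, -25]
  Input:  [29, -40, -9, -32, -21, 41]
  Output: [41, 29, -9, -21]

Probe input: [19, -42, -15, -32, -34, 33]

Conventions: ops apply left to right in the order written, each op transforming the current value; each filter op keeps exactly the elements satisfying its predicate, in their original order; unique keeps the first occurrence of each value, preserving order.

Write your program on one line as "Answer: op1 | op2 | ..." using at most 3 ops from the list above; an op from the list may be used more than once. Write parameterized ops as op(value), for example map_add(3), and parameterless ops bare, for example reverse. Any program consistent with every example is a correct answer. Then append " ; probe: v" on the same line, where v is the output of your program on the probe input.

sort_desc | filter_odd ; probe: [33, 19, -15]

Check, running the answer program on each example:
  [-39, 42, -28, 12, -23, 44, -39] -> [44, 42, 12, -23, -28, -39, -39] -> [-23, -39, -39]
  [5, -25, 40, 26, 17, 14, 21, -28] -> [40, 26, 21, 17, 14, 5, -25, -28] -> [21, 17, 5, -25]
  [29, -40, -9, -32, -21, 41] -> [41, 29, -9, -21, -32, -40] -> [41, 29, -9, -21]
  probe: [19, -42, -15, -32, -34, 33] -> [33, 19, -15, -32, -34, -42] -> [33, 19, -15]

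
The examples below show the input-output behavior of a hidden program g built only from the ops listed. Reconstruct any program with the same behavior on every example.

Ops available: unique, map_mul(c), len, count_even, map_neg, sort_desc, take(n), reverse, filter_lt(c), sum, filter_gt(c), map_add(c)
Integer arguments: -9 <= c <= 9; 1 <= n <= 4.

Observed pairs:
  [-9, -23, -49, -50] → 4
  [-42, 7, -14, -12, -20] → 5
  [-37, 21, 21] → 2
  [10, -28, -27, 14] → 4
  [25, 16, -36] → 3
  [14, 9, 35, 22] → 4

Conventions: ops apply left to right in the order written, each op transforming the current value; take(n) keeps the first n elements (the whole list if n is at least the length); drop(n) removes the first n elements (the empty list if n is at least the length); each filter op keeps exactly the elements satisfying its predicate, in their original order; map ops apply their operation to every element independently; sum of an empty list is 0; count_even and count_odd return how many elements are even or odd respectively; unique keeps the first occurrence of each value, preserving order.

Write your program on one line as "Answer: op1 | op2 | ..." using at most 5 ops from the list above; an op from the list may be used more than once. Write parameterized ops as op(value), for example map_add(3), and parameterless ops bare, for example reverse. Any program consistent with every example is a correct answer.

map_neg | unique | reverse | len

Check, running the answer program on each example:
  [-9, -23, -49, -50] -> [9, 23, 49, 50] -> [9, 23, 49, 50] -> [50, 49, 23, 9] -> 4
  [-42, 7, -14, -12, -20] -> [42, -7, 14, 12, 20] -> [42, -7, 14, 12, 20] -> [20, 12, 14, -7, 42] -> 5
  [-37, 21, 21] -> [37, -21, -21] -> [37, -21] -> [-21, 37] -> 2
  [10, -28, -27, 14] -> [-10, 28, 27, -14] -> [-10, 28, 27, -14] -> [-14, 27, 28, -10] -> 4
  [25, 16, -36] -> [-25, -16, 36] -> [-25, -16, 36] -> [36, -16, -25] -> 3
  [14, 9, 35, 22] -> [-14, -9, -35, -22] -> [-14, -9, -35, -22] -> [-22, -35, -9, -14] -> 4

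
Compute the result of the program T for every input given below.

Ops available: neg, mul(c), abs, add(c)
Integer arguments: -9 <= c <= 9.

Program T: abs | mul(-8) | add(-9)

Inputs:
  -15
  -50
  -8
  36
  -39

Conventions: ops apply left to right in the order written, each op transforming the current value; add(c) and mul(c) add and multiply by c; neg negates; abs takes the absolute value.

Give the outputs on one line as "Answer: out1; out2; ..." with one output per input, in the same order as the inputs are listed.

Execution, op by op:
  -15 -> 15 -> -120 -> -129
  -50 -> 50 -> -400 -> -409
  -8 -> 8 -> -64 -> -73
  36 -> 36 -> -288 -> -297
  -39 -> 39 -> -312 -> -321

-129; -409; -73; -297; -321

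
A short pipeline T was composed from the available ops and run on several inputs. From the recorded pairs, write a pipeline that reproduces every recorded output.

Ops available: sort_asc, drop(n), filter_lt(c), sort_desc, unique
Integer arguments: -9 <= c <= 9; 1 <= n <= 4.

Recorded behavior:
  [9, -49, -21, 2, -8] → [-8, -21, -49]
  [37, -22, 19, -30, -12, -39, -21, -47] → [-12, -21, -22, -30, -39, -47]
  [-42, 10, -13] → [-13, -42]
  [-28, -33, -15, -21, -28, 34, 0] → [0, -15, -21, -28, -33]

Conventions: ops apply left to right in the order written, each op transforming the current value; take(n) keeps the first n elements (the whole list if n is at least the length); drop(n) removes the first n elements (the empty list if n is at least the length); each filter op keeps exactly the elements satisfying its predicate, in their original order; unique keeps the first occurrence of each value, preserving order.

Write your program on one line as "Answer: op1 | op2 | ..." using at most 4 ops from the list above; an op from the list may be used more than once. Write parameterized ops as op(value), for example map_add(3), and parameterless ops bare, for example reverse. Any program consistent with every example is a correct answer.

sort_desc | unique | filter_lt(4) | filter_lt(1)

Check, running the answer program on each example:
  [9, -49, -21, 2, -8] -> [9, 2, -8, -21, -49] -> [9, 2, -8, -21, -49] -> [2, -8, -21, -49] -> [-8, -21, -49]
  [37, -22, 19, -30, -12, -39, -21, -47] -> [37, 19, -12, -21, -22, -30, -39, -47] -> [37, 19, -12, -21, -22, -30, -39, -47] -> [-12, -21, -22, -30, -39, -47] -> [-12, -21, -22, -30, -39, -47]
  [-42, 10, -13] -> [10, -13, -42] -> [10, -13, -42] -> [-13, -42] -> [-13, -42]
  [-28, -33, -15, -21, -28, 34, 0] -> [34, 0, -15, -21, -28, -28, -33] -> [34, 0, -15, -21, -28, -33] -> [0, -15, -21, -28, -33] -> [0, -15, -21, -28, -33]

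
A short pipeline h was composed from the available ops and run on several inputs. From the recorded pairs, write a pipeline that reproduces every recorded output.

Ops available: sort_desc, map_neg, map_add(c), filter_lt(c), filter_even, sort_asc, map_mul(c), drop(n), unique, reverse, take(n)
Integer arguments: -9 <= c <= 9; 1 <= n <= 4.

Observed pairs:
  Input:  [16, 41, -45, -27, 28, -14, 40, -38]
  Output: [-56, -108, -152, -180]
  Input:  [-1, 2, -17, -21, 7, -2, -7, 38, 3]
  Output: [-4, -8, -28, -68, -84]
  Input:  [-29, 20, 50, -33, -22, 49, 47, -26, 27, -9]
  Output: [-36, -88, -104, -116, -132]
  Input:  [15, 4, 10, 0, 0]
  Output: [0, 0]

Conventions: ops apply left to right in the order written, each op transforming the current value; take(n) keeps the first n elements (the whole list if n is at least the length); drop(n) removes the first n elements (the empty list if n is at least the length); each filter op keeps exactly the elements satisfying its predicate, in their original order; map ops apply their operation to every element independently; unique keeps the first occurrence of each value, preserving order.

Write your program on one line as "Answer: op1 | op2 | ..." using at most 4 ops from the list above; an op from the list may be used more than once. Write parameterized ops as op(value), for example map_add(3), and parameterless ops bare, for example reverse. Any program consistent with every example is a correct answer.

reverse | map_mul(4) | filter_lt(1) | sort_desc

Check, running the answer program on each example:
  [16, 41, -45, -27, 28, -14, 40, -38] -> [-38, 40, -14, 28, -27, -45, 41, 16] -> [-152, 160, -56, 112, -108, -180, 164, 64] -> [-152, -56, -108, -180] -> [-56, -108, -152, -180]
  [-1, 2, -17, -21, 7, -2, -7, 38, 3] -> [3, 38, -7, -2, 7, -21, -17, 2, -1] -> [12, 152, -28, -8, 28, -84, -68, 8, -4] -> [-28, -8, -84, -68, -4] -> [-4, -8, -28, -68, -84]
  [-29, 20, 50, -33, -22, 49, 47, -26, 27, -9] -> [-9, 27, -26, 47, 49, -22, -33, 50, 20, -29] -> [-36, 108, -104, 188, 196, -88, -132, 200, 80, -116] -> [-36, -104, -88, -132, -116] -> [-36, -88, -104, -116, -132]
  [15, 4, 10, 0, 0] -> [0, 0, 10, 4, 15] -> [0, 0, 40, 16, 60] -> [0, 0] -> [0, 0]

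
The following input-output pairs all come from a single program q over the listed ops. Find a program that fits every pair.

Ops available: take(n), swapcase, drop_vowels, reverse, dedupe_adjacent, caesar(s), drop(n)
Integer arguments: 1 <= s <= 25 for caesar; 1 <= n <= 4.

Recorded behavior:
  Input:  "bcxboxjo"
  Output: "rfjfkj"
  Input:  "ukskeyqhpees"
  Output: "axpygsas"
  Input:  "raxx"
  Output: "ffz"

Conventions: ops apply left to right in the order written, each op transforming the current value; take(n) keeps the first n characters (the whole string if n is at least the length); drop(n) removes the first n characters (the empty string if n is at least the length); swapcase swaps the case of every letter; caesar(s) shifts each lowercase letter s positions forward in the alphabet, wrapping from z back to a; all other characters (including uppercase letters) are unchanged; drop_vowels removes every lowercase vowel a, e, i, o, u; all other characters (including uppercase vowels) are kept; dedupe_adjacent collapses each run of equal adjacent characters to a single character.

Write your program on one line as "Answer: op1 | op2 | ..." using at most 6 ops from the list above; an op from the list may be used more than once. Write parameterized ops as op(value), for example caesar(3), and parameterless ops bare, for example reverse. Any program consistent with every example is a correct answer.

drop_vowels | swapcase | reverse | swapcase | caesar(8)

Check, running the answer program on each example:
  "bcxboxjo" -> "bcxbxj" -> "BCXBXJ" -> "JXBXCB" -> "jxbxcb" -> "rfjfkj"
  "ukskeyqhpees" -> "kskyqhps" -> "KSKYQHPS" -> "SPHQYKSK" -> "sphqyksk" -> "axpygsas"
  "raxx" -> "rxx" -> "RXX" -> "XXR" -> "xxr" -> "ffz"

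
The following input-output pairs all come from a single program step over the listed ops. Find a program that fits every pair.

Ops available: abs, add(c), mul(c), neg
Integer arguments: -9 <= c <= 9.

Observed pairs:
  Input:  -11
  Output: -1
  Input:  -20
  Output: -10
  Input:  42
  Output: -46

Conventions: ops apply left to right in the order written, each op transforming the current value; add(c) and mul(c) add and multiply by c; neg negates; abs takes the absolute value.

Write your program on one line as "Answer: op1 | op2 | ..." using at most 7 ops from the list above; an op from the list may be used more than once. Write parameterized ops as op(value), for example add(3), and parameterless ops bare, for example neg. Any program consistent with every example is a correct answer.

add(7) | abs | add(-2) | neg | add(3) | add(-2)

Check, running the answer program on each example:
  -11 -> -4 -> 4 -> 2 -> -2 -> 1 -> -1
  -20 -> -13 -> 13 -> 11 -> -11 -> -8 -> -10
  42 -> 49 -> 49 -> 47 -> -47 -> -44 -> -46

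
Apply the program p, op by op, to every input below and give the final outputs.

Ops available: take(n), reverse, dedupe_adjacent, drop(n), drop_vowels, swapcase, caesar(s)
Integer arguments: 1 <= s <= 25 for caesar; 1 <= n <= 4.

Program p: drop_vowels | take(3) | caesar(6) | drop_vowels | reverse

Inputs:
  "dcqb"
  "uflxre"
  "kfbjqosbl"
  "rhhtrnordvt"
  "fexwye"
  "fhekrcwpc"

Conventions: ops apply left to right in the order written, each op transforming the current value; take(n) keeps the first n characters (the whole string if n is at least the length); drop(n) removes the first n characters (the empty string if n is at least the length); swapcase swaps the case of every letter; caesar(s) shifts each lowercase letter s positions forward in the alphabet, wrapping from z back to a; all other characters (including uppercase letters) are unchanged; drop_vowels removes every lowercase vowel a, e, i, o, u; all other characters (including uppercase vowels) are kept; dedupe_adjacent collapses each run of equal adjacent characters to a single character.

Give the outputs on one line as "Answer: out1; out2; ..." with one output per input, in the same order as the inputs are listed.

"wj"; "drl"; "hlq"; "nnx"; "cdl"; "qnl"

Execution, op by op:
  "dcqb" -> "dcqb" -> "dcq" -> "jiw" -> "jw" -> "wj"
  "uflxre" -> "flxr" -> "flx" -> "lrd" -> "lrd" -> "drl"
  "kfbjqosbl" -> "kfbjqsbl" -> "kfb" -> "qlh" -> "qlh" -> "hlq"
  "rhhtrnordvt" -> "rhhtrnrdvt" -> "rhh" -> "xnn" -> "xnn" -> "nnx"
  "fexwye" -> "fxwy" -> "fxw" -> "ldc" -> "ldc" -> "cdl"
  "fhekrcwpc" -> "fhkrcwpc" -> "fhk" -> "lnq" -> "lnq" -> "qnl"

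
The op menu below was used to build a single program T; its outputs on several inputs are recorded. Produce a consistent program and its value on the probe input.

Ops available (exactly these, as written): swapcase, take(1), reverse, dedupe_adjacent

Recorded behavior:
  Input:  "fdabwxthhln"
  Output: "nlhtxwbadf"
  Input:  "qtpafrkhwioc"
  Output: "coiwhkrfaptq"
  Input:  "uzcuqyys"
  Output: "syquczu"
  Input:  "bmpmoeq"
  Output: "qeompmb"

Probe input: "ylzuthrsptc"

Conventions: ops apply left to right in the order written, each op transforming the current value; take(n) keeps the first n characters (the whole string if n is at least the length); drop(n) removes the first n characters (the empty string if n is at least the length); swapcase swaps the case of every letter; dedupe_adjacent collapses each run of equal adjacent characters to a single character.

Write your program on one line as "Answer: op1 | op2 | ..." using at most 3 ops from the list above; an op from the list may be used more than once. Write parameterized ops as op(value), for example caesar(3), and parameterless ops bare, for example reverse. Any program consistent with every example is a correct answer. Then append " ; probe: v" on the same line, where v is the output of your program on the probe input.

reverse | dedupe_adjacent ; probe: "ctpsrhtuzly"

Check, running the answer program on each example:
  "fdabwxthhln" -> "nlhhtxwbadf" -> "nlhtxwbadf"
  "qtpafrkhwioc" -> "coiwhkrfaptq" -> "coiwhkrfaptq"
  "uzcuqyys" -> "syyquczu" -> "syquczu"
  "bmpmoeq" -> "qeompmb" -> "qeompmb"
  probe: "ylzuthrsptc" -> "ctpsrhtuzly" -> "ctpsrhtuzly"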